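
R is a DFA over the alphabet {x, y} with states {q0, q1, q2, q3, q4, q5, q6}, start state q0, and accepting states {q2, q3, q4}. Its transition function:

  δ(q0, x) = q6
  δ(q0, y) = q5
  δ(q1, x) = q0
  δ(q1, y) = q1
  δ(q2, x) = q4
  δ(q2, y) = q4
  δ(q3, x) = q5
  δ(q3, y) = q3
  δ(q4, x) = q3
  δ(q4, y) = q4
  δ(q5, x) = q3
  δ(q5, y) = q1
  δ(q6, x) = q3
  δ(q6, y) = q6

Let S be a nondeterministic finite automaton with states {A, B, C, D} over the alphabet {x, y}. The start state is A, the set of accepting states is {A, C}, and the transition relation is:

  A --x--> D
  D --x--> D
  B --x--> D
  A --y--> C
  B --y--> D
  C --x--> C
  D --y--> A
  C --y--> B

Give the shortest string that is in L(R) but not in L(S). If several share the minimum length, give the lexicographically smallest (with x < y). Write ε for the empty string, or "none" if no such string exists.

xx

The string xx is accepted by R but not by S.
No shorter string lies in the difference, and xx is the lexicographically first length-2 string in L(R) \ L(S).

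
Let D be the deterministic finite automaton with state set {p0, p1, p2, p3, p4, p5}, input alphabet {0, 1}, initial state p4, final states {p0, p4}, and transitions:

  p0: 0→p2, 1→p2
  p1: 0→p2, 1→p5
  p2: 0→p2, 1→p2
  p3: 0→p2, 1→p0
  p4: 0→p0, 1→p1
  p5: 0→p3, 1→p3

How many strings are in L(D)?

4

The useful subgraph on states {p0, p1, p3, p4, p5} is acyclic, so L(D) is finite; the longest accepting path visits 5 useful states, giving maximum string length 4.
Counting accepting paths from p4 by length: 1 of length 0, 1 of length 1, 2 of length 4. Total 4.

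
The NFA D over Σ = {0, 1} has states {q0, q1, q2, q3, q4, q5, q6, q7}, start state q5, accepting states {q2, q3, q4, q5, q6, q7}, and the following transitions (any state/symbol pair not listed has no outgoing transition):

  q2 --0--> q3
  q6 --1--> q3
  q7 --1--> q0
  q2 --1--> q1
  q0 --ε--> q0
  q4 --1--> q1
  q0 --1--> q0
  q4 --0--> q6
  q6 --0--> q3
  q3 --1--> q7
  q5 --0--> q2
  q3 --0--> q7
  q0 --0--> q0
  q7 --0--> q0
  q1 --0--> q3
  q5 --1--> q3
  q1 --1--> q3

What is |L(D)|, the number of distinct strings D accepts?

The useful subgraph on states {q1, q2, q3, q5, q7} is acyclic, so L(D) is finite; the longest accepting path visits 5 useful states, giving maximum string length 4.
Counting accepting paths from q5 by length: 1 of length 0, 2 of length 1, 3 of length 2, 4 of length 3, 4 of length 4. Total 14.

14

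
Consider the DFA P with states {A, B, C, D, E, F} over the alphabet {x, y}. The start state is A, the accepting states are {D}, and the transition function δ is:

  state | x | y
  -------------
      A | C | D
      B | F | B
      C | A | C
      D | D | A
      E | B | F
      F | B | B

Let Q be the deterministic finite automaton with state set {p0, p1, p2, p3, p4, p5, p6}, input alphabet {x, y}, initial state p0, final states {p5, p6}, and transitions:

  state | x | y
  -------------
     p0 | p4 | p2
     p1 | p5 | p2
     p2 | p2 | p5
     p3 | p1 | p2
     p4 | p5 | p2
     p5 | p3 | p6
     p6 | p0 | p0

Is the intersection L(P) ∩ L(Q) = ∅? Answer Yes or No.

No

The string xxy is accepted by both P and Q.
Hence L(P) ∩ L(Q) ≠ ∅.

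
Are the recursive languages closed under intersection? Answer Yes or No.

Run both deciders on the input and accept iff both accept; the combined machine always halts.
So the recursive languages are closed under intersection.

Yes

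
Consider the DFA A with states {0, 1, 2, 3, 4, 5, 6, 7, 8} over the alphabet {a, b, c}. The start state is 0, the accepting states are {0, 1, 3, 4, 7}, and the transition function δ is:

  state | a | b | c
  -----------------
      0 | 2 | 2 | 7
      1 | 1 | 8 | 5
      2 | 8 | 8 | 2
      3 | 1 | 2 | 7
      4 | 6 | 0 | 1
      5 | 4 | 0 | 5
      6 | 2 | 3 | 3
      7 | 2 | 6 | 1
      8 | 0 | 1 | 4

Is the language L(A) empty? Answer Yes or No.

No

The empty string ε is accepted: the run 0 ends in the accepting state 0.
Since at least one string is accepted, L(A) is not empty.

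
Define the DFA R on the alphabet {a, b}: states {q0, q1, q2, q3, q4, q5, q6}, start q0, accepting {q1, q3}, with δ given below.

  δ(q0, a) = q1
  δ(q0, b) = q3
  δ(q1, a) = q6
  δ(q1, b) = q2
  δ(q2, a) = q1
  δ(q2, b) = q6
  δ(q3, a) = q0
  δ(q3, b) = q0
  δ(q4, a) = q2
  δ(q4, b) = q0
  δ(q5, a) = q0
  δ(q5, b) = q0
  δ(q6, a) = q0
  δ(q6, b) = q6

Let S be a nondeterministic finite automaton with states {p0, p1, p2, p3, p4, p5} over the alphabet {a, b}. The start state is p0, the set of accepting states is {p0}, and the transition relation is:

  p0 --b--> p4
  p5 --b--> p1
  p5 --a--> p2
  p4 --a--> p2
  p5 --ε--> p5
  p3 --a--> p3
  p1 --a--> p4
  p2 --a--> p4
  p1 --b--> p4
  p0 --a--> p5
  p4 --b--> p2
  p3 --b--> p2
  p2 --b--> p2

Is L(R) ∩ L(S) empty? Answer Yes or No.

Exploring the product automaton R × S from the start pair (q0, p0), following both machines on each input symbol, reaches 12 state pairs: (q0, p0), (q1, p5), (q3, p4), (q6, p2), (q2, p1), (q0, p2), (q0, p4), (q1, p4), (q6, p4), (q3, p2), (q1, p2), (q2, p2).
R accepts in {q1, q3} and S accepts in {p0}; no reachable pair has both components accepting, so no string drives both machines to acceptance simultaneously and L(R) ∩ L(S) = ∅.
So no string is accepted by both, and the intersection is empty.

Yes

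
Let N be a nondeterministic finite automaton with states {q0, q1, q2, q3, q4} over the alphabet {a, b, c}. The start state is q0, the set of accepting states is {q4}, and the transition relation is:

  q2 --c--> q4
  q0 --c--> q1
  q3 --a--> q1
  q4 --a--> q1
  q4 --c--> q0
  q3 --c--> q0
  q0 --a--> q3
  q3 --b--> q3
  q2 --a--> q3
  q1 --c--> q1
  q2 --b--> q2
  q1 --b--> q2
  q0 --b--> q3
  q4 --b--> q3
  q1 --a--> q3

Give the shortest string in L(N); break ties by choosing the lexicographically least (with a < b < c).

A breadth-first search from q0 reaches an accepting state first via the path q0 → q1 → q2 → q4 on input cbc.
No string of length < 3 is accepted (BFS exhausts all shorter strings without reaching an accepting state), and cbc is the lexicographically least accepting string of length 3.

cbc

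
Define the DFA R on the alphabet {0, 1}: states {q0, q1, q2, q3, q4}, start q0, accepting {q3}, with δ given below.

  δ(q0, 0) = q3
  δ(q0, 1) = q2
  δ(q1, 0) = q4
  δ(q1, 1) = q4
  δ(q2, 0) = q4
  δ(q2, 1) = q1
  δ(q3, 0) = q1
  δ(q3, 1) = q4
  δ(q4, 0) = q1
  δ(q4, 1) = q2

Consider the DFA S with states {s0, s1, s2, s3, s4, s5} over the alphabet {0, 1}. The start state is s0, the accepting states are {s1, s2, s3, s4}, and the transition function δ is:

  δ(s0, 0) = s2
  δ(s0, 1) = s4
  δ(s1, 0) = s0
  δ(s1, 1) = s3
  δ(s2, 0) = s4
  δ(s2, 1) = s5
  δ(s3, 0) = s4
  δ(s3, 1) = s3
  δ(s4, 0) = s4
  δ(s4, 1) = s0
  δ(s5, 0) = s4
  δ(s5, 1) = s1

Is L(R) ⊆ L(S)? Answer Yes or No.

Exploring the product automaton R × S from the start pair (q0, s0), following both machines on each input symbol, reaches 17 state pairs: (q0, s0), (q3, s2), (q2, s4), (q1, s4), (q4, s5), (q4, s4), (q1, s0), (q4, s0), (q2, s1), (q2, s0), (q4, s2), (q1, s2), (q1, s3), (q2, s5), (q4, s3), (q1, s1), (q2, s3).
R accepts in {q3} and S accepts in {s1, s2, s3, s4}. The reachable pairs whose R-component is accepting are (q3, s2); in each of them the S-component is accepting too, so the product for L(R) \ L(S) (R-component accepting, S-component rejecting) has no reachable accepting pair and the difference is empty.
Hence every string in L(R) is also in L(S).

Yes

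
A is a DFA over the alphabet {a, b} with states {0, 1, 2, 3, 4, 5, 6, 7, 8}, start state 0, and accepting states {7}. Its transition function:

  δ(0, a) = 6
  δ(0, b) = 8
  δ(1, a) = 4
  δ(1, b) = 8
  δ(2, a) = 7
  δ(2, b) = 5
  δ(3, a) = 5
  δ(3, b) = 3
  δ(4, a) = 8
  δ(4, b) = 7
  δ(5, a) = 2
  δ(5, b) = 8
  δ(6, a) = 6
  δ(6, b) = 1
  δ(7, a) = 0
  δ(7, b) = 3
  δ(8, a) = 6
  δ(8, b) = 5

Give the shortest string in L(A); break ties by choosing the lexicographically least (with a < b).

abab

A breadth-first search from 0 reaches an accepting state first via the path 0 → 6 → 1 → 4 → 7 on input abab.
No string of length < 4 is accepted (BFS exhausts all shorter strings without reaching an accepting state), and abab is the lexicographically least accepting string of length 4.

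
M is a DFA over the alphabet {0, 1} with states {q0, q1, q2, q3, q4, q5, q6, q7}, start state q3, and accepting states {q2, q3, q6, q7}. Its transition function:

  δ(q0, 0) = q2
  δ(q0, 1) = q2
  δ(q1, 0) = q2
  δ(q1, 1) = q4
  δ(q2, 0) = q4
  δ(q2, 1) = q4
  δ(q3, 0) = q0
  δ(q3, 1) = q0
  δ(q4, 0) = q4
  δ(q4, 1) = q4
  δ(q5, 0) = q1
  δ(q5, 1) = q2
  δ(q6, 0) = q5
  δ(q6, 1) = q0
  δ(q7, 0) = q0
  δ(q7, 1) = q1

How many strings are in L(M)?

5

The useful subgraph on states {q0, q2, q3} is acyclic, so L(M) is finite; the longest accepting path visits 3 useful states, giving maximum string length 2.
Counting accepting paths from q3 by length: 1 of length 0, 4 of length 2. Total 5.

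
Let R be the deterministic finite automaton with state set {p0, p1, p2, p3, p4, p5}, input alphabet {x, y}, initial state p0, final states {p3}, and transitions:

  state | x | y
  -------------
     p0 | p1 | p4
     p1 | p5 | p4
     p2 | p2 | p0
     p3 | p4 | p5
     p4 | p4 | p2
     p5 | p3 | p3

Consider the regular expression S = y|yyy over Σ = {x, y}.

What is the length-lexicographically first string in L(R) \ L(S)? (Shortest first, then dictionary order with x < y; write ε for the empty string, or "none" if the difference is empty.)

xxx

The string xxx is accepted by R but not by S.
No shorter string lies in the difference, and xxx is the lexicographically first length-3 string in L(R) \ L(S).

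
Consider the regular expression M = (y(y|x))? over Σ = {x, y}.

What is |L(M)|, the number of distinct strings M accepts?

3

The expression has no Kleene star, so L(M) is finite. Expanding the alternatives gives {ε, yx, yy}.
That is 1 of length 0, 2 of length 2: 3 strings in all.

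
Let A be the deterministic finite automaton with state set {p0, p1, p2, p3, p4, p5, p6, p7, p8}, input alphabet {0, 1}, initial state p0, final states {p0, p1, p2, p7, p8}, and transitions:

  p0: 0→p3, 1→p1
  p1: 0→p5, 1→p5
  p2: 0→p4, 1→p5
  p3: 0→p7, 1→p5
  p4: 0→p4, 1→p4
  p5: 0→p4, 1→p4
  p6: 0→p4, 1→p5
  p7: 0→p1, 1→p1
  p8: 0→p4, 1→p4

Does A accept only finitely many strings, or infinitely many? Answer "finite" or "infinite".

The useful states (reachable from p0 and able to reach an accepting state) are {p0, p1, p3, p7}.
Restricted to these states the transition graph has no cycle, so every accepting path has bounded length and L is finite.

finite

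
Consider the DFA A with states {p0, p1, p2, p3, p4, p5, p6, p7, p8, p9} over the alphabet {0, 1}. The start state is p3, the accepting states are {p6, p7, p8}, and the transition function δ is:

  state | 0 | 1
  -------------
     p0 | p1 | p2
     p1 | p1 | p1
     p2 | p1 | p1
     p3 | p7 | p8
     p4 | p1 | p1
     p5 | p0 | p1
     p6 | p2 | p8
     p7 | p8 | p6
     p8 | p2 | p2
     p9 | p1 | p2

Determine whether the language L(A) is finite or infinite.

finite

The useful states (reachable from p3 and able to reach an accepting state) are {p3, p6, p7, p8}.
Restricted to these states the transition graph has no cycle, so every accepting path has bounded length and L is finite.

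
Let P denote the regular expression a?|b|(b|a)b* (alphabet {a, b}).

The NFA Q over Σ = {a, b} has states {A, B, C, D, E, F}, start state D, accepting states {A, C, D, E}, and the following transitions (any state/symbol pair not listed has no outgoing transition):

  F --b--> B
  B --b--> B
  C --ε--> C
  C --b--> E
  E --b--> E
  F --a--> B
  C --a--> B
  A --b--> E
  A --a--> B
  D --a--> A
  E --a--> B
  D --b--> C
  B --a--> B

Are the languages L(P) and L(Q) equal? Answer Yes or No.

Yes

Converting the expression P to a DFA (subset construction, then merging equivalent states) gives the minimal DFA with states {p0, p1, p2}, start state p0, accepting states {p0, p1} and transitions p0: a→p1, b→p1; p1: a→p2, b→p1; p2: a→p2, b→p2.
Exploring the product automaton P × Q from the start pair (p0, D), following both machines on each input symbol, reaches 5 state pairs: (p0, D), (p1, A), (p1, C), (p2, B), (p1, E).
P accepts in {p0, p1} and Q accepts in {A, C, D, E}. In every reachable pair the two components are either both accepting — (p0, D), (p1, A), (p1, C), (p1, E) — or both non-accepting, so no string is accepted by exactly one of the machines: L(P) \ L(Q) and L(Q) \ L(P) are both empty.
Hence every string is accepted by P iff it is accepted by Q, and the two languages coincide.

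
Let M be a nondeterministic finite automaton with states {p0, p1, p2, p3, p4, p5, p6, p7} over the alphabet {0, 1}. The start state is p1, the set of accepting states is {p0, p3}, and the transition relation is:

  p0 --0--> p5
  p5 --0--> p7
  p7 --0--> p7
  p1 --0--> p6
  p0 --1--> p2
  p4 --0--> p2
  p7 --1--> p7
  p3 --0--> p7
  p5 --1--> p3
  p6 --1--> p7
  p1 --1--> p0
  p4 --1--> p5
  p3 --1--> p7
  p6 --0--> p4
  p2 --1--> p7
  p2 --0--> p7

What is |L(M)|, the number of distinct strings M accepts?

3

The useful subgraph on states {p0, p1, p3, p4, p5, p6} is acyclic, so L(M) is finite; the longest accepting path visits 5 useful states, giving maximum string length 4.
Counting accepting paths from p1 by length: 1 of length 1, 1 of length 3, 1 of length 4. Total 3.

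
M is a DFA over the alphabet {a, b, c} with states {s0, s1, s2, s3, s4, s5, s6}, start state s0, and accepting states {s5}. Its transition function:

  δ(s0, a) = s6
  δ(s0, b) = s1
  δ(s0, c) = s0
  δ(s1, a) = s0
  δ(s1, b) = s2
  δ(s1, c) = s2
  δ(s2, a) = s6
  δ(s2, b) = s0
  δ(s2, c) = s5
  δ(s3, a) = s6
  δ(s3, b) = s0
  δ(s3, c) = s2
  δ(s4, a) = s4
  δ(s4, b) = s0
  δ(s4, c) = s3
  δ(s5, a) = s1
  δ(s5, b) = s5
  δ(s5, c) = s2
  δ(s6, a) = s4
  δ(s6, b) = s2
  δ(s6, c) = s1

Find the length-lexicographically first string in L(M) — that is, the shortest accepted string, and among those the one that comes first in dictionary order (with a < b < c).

A breadth-first search from s0 reaches an accepting state first via the path s0 → s6 → s2 → s5 on input abc.
No string of length < 3 is accepted (BFS exhausts all shorter strings without reaching an accepting state), and abc is the lexicographically least accepting string of length 3.

abc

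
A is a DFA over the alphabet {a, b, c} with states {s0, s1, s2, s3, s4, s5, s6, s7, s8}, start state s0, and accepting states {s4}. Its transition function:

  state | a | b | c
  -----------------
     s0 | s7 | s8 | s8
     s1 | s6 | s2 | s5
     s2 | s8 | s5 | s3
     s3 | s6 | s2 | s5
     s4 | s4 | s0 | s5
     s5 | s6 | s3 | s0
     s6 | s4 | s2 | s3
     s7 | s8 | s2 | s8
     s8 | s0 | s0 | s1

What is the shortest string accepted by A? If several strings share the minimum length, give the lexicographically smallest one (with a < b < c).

bcaa

A breadth-first search from s0 reaches an accepting state first via the path s0 → s8 → s1 → s6 → s4 on input bcaa.
No string of length < 4 is accepted (BFS exhausts all shorter strings without reaching an accepting state), and bcaa is the lexicographically least accepting string of length 4.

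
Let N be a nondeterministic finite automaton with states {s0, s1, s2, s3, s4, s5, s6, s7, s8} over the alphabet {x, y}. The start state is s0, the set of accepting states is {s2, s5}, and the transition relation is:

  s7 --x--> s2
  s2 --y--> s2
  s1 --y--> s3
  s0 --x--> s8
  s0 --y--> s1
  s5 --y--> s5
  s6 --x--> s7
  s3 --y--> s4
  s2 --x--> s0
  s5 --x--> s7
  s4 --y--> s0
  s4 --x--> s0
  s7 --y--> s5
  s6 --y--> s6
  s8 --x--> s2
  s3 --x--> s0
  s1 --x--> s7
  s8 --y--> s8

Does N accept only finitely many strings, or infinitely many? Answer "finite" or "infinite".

State s8 is reachable from the start and can reach an accepting state, and it lies on the cycle s8 → s8.
Traversing that cycle any number of times yields accepted strings of unbounded length, so the language is infinite.

infinite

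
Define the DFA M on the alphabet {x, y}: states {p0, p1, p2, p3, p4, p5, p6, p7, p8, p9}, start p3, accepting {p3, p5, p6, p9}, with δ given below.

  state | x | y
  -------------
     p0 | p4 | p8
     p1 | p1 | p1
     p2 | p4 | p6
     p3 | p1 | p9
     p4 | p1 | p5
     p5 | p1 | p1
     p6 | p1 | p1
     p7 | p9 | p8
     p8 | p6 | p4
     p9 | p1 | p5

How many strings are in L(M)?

The useful subgraph on states {p3, p5, p9} is acyclic, so L(M) is finite; the longest accepting path visits 3 useful states, giving maximum string length 2.
Counting accepting paths from p3 by length: 1 of length 0, 1 of length 1, 1 of length 2. Total 3.

3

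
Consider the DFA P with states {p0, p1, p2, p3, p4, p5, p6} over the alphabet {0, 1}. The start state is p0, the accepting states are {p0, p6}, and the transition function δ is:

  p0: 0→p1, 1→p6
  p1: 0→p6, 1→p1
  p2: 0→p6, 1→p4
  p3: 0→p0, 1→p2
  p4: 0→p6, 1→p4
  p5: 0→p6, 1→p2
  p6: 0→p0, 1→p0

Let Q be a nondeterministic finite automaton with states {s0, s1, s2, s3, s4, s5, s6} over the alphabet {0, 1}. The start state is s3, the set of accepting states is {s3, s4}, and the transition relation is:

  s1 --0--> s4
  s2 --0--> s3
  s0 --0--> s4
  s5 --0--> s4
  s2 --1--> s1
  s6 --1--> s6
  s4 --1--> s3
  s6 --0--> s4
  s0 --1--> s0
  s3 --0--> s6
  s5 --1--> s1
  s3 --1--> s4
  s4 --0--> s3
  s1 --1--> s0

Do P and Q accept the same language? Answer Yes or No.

Exploring the product automaton P × Q from the start pair (p0, s3), following both machines on each input symbol, reaches 3 state pairs: (p0, s3), (p1, s6), (p6, s4).
P accepts in {p0, p6} and Q accepts in {s3, s4}. In every reachable pair the two components are either both accepting — (p0, s3), (p6, s4) — or both non-accepting, so no string is accepted by exactly one of the machines: L(P) \ L(Q) and L(Q) \ L(P) are both empty.
Hence every string is accepted by P iff it is accepted by Q, and the two languages coincide.

Yes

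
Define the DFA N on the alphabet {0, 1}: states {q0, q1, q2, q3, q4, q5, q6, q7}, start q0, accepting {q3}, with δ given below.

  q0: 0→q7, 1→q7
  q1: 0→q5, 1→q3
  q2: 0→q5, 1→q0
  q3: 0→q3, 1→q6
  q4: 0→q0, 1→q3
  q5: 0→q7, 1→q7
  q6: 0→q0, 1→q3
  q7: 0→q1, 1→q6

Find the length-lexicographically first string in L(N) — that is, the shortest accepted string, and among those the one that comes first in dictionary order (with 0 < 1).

001

A breadth-first search from q0 reaches an accepting state first via the path q0 → q7 → q1 → q3 on input 001.
No string of length < 3 is accepted (BFS exhausts all shorter strings without reaching an accepting state), and 001 is the lexicographically least accepting string of length 3.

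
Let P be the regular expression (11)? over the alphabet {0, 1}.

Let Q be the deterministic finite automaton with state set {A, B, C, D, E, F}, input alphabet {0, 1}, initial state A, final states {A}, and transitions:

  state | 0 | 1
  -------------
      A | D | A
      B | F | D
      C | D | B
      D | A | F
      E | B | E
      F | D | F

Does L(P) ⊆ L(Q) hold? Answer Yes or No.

Converting the expression P to a DFA (subset construction, then merging equivalent states) gives the minimal DFA with states {p0, p1, p2, p3}, start state p0, accepting states {p0, p3} and transitions p0: 0→p1, 1→p2; p1: 0→p1, 1→p1; p2: 0→p1, 1→p3; p3: 0→p1, 1→p1.
Exploring the product automaton P × Q from the start pair (p0, A), following both machines on each input symbol, reaches 6 state pairs: (p0, A), (p1, D), (p2, A), (p1, A), (p1, F), (p3, A).
P accepts in {p0, p3} and Q accepts in {A}. The reachable pairs whose P-component is accepting are (p0, A), (p3, A); in each of them the Q-component is accepting too, so the product for L(P) \ L(Q) (P-component accepting, Q-component rejecting) has no reachable accepting pair and the difference is empty.
Hence every string in L(P) is also in L(Q).

Yes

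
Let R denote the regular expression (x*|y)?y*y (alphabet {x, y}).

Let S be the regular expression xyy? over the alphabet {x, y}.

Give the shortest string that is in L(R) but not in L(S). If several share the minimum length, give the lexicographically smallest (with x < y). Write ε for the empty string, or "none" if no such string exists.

The string y is accepted by R but not by S.
No shorter string lies in the difference, and y is the lexicographically first length-1 string in L(R) \ L(S).

y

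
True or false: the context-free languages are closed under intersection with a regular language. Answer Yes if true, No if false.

Yes

Run a PDA for the context-free language and a DFA for the regular one in parallel (product of finite controls, the PDA's stack unchanged, the DFA advancing only on input moves); the product PDA accepts exactly the intersection. (Intersection of two CFLs, by contrast, can fail to be context-free.)
So the context-free languages are closed under intersection with a regular language.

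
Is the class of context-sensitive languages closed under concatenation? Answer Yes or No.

Yes

With disjoint nonterminals (and terminals first replaced by fresh nonterminal copies so contexts cannot straddle the boundary), S → S₁S₂ added to two noncontracting grammars is noncontracting and generates L₁L₂; equivalently an LBA guesses the split point and checks each part in place.
So the context-sensitive languages are closed under concatenation.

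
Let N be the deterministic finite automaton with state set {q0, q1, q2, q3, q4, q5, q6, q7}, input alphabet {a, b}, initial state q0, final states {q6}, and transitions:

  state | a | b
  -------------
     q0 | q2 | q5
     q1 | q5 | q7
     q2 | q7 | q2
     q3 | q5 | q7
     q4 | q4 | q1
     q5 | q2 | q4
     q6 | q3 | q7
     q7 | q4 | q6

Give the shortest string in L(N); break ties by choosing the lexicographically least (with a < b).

A breadth-first search from q0 reaches an accepting state first via the path q0 → q2 → q7 → q6 on input aab.
No string of length < 3 is accepted (BFS exhausts all shorter strings without reaching an accepting state), and aab is the lexicographically least accepting string of length 3.

aab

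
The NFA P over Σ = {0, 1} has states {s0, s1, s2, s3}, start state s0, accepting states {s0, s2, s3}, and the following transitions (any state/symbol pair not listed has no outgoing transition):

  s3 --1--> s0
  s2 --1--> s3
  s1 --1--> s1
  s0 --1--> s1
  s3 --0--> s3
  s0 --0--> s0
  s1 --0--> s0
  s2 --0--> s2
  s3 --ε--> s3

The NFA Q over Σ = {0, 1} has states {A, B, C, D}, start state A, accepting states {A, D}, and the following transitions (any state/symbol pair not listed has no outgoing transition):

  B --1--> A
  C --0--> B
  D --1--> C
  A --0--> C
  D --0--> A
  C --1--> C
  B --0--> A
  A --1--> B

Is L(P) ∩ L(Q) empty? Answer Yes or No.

The empty string ε is accepted by both P and Q.
Hence L(P) ∩ L(Q) ≠ ∅.

No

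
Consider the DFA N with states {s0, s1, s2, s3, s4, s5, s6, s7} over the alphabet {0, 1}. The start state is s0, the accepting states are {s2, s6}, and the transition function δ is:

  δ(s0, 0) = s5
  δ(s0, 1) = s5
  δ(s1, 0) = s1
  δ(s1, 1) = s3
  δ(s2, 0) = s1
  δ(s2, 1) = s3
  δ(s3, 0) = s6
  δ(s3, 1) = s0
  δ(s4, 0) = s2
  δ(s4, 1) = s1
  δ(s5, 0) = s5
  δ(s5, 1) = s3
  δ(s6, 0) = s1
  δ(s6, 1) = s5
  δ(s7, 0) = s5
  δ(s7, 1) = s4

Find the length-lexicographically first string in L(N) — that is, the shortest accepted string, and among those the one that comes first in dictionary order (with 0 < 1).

010

A breadth-first search from s0 reaches an accepting state first via the path s0 → s5 → s3 → s6 on input 010.
No string of length < 3 is accepted (BFS exhausts all shorter strings without reaching an accepting state), and 010 is the lexicographically least accepting string of length 3.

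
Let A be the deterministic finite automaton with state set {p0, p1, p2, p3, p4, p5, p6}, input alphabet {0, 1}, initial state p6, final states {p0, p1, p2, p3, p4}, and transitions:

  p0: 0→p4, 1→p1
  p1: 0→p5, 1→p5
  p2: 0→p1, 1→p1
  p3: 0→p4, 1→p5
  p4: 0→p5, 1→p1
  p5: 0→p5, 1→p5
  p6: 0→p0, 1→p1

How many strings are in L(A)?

The useful subgraph on states {p0, p1, p4, p6} is acyclic, so L(A) is finite; the longest accepting path visits 4 useful states, giving maximum string length 3.
Counting accepting paths from p6 by length: 2 of length 1, 2 of length 2, 1 of length 3. Total 5.

5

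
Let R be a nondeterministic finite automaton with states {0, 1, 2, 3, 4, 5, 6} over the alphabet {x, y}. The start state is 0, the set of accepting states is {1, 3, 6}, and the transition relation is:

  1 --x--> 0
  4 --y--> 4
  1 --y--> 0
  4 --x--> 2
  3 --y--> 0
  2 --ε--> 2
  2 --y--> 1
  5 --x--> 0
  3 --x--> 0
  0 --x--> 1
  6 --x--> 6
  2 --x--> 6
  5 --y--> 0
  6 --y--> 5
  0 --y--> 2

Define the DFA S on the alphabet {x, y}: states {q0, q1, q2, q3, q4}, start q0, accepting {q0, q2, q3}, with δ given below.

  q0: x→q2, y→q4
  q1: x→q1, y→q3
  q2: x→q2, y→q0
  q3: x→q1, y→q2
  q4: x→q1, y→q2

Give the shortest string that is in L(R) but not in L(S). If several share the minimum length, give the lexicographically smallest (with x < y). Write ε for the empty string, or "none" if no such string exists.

yx

The string yx is accepted by R but not by S.
No shorter string lies in the difference, and yx is the lexicographically first length-2 string in L(R) \ L(S).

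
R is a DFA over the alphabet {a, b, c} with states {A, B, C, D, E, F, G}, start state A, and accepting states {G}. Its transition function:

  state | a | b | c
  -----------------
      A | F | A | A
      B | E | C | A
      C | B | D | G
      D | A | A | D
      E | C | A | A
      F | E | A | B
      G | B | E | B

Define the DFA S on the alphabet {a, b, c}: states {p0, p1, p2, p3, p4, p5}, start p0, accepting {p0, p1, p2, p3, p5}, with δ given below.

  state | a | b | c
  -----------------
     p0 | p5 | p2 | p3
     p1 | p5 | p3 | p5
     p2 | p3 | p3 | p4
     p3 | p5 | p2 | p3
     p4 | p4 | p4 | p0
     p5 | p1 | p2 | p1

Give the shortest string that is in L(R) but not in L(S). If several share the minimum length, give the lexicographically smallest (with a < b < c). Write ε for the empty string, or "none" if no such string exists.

bacbc

The string bacbc is accepted by R but not by S.
No shorter string lies in the difference, and bacbc is the lexicographically first length-5 string in L(R) \ L(S).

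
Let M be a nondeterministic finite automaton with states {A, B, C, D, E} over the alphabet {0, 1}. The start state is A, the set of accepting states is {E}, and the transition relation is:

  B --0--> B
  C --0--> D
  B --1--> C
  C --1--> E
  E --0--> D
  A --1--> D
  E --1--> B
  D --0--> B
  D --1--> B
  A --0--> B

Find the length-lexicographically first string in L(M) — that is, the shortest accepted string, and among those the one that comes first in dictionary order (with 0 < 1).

A breadth-first search from A reaches an accepting state first via the path A → B → C → E on input 011.
No string of length < 3 is accepted (BFS exhausts all shorter strings without reaching an accepting state), and 011 is the lexicographically least accepting string of length 3.

011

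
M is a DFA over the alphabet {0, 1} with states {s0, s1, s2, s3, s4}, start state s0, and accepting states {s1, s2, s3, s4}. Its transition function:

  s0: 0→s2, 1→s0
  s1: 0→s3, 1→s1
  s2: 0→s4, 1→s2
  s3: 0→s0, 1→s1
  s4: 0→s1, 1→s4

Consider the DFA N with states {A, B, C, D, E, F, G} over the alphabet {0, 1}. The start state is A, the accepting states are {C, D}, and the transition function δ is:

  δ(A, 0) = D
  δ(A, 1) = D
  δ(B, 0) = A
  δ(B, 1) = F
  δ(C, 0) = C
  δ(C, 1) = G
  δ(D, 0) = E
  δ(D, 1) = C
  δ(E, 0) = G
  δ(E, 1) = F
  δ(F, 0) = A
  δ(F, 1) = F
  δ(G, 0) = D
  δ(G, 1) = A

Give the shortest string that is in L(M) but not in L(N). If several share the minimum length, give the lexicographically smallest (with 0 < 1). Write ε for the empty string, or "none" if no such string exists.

00

The string 00 is accepted by M but not by N.
No shorter string lies in the difference, and 00 is the lexicographically first length-2 string in L(M) \ L(N).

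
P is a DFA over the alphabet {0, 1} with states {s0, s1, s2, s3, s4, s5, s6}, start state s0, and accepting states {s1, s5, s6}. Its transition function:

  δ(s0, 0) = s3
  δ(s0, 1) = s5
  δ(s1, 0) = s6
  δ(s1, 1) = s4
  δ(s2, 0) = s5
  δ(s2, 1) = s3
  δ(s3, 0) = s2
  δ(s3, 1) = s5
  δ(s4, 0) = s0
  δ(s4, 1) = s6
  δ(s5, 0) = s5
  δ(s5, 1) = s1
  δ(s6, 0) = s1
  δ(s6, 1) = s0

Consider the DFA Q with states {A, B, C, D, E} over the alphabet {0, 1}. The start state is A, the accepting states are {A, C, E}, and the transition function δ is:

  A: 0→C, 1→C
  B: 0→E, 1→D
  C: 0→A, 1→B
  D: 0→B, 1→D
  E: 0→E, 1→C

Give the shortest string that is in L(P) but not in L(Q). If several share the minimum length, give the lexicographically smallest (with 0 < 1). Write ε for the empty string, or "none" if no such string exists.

01

The string 01 is accepted by P but not by Q.
No shorter string lies in the difference, and 01 is the lexicographically first length-2 string in L(P) \ L(Q).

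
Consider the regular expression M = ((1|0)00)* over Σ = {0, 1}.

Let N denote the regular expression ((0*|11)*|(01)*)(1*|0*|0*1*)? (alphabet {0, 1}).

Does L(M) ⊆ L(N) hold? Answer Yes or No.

The string 100 is in L(M) but not in L(N).
So L(M) ⊄ L(N).

No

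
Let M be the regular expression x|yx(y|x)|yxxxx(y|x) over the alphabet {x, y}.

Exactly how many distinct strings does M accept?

The expression has no Kleene star, so L(M) is finite. Expanding the alternatives gives {x, yxx, yxy, yxxxxx, yxxxxy}.
That is 1 of length 1, 2 of length 3, 2 of length 6: 5 strings in all.

5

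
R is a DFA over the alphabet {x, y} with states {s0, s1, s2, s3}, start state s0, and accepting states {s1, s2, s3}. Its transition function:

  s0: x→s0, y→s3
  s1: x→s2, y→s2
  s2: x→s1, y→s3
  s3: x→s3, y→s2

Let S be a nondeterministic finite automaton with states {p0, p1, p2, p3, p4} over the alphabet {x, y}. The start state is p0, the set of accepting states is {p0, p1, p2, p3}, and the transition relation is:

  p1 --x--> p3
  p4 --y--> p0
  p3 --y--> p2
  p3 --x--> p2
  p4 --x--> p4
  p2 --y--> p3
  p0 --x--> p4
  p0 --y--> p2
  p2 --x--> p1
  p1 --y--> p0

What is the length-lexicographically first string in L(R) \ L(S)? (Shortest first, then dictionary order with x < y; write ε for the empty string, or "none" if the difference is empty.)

xyx

The string xyx is accepted by R but not by S.
No shorter string lies in the difference, and xyx is the lexicographically first length-3 string in L(R) \ L(S).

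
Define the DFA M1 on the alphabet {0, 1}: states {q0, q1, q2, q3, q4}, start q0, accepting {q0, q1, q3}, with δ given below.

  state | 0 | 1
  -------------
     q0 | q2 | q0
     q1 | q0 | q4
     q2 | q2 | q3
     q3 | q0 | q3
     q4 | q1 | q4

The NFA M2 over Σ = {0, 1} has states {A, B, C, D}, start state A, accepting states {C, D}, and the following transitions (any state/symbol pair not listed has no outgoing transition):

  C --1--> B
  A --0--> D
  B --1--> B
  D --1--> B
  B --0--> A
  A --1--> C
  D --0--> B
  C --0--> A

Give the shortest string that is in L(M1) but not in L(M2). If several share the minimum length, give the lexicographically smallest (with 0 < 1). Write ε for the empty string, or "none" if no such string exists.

The empty string ε is accepted by M1 but not by M2.
Since ε is the unique shortest string, it is the required witness.

ε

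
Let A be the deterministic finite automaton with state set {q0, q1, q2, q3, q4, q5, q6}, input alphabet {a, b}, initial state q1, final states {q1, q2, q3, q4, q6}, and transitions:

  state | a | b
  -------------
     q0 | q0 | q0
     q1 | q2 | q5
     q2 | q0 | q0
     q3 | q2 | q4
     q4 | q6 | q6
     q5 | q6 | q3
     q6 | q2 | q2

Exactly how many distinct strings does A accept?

The useful subgraph on states {q1, q2, q3, q4, q5, q6} is acyclic, so L(A) is finite; the longest accepting path visits 6 useful states, giving maximum string length 5.
Counting accepting paths from q1 by length: 1 of length 0, 1 of length 1, 2 of length 2, 4 of length 3, 2 of length 4, 4 of length 5. Total 14.

14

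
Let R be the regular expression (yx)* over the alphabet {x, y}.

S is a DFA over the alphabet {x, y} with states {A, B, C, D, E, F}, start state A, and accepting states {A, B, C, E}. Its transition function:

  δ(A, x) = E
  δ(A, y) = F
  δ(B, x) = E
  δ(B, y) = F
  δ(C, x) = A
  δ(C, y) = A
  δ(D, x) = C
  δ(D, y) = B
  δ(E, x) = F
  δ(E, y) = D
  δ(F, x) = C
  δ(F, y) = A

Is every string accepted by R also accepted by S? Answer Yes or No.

Yes

Converting the expression R to a DFA (subset construction, then merging equivalent states) gives the minimal DFA with states {r0, r1, r2}, start state r0, accepting states {r0} and transitions r0: x→r1, y→r2; r1: x→r1, y→r1; r2: x→r0, y→r1.
Exploring the product automaton R × S from the start pair (r0, A), following both machines on each input symbol, reaches 12 state pairs: (r0, A), (r1, E), (r2, F), (r1, F), (r1, D), (r0, C), (r1, A), (r1, C), (r1, B), (r2, A), (r0, E), (r2, D).
R accepts in {r0} and S accepts in {A, B, C, E}. The reachable pairs whose R-component is accepting are (r0, A), (r0, C), (r0, E); in each of them the S-component is accepting too, so the product for L(R) \ L(S) (R-component accepting, S-component rejecting) has no reachable accepting pair and the difference is empty.
Hence every string in L(R) is also in L(S).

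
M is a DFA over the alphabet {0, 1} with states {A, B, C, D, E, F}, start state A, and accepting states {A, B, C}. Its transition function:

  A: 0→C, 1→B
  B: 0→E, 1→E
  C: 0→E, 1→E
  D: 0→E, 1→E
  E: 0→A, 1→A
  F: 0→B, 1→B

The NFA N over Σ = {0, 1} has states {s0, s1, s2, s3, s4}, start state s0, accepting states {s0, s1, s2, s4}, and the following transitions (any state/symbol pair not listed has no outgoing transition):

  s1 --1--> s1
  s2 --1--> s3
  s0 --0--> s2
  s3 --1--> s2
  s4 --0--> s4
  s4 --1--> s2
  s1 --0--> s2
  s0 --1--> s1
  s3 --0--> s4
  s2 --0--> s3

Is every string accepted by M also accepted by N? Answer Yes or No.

The string 100 is in L(M) but not in L(N).
So L(M) ⊄ L(N).

No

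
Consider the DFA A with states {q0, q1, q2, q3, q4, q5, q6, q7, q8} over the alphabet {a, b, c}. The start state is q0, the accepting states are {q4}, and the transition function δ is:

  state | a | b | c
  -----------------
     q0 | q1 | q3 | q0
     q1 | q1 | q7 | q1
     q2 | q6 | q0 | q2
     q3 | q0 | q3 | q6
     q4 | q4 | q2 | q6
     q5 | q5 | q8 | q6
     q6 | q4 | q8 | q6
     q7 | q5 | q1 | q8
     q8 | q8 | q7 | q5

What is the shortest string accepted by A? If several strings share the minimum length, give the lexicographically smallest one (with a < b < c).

A breadth-first search from q0 reaches an accepting state first via the path q0 → q3 → q6 → q4 on input bca.
No string of length < 3 is accepted (BFS exhausts all shorter strings without reaching an accepting state), and bca is the lexicographically least accepting string of length 3.

bca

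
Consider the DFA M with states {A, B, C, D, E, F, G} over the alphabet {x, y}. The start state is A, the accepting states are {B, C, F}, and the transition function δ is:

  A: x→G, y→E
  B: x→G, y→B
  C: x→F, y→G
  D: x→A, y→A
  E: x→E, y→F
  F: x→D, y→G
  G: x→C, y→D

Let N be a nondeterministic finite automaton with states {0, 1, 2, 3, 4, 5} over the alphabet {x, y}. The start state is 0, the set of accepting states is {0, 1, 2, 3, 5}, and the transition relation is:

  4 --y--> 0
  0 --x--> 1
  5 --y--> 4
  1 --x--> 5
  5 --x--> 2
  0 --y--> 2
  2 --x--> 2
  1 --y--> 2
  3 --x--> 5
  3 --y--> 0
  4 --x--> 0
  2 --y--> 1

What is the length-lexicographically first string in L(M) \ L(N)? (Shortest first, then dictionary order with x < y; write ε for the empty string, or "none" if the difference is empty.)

xyxyxy

The string xyxyxy is accepted by M but not by N.
No shorter string lies in the difference, and xyxyxy is the lexicographically first length-6 string in L(M) \ L(N).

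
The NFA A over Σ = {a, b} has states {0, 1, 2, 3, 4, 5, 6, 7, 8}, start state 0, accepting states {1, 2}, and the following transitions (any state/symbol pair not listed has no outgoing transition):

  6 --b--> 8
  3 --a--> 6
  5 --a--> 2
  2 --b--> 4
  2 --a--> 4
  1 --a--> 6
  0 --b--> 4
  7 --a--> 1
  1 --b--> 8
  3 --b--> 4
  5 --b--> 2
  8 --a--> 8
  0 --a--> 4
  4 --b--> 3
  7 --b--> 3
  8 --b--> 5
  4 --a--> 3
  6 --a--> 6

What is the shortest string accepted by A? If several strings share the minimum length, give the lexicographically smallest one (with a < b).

A breadth-first search from 0 reaches an accepting state first via the path 0 → 4 → 3 → 6 → 8 → 5 → 2 on input aaabba.
No string of length < 6 is accepted (BFS exhausts all shorter strings without reaching an accepting state), and aaabba is the lexicographically least accepting string of length 6.

aaabba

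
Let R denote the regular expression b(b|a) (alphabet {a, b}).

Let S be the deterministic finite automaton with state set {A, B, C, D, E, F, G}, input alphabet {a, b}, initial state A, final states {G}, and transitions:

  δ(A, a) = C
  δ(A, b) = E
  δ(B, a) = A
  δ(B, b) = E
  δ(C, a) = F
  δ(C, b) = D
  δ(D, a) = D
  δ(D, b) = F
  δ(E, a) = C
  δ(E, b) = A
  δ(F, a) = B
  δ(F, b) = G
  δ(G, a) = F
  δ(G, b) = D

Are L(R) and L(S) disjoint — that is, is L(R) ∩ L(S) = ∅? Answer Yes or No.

Converting the expression R to a DFA (subset construction, then merging equivalent states) gives the minimal DFA with states {r0, r1, r2, r3}, start state r0, accepting states {r3} and transitions r0: a→r1, b→r2; r1: a→r1, b→r1; r2: a→r3, b→r3; r3: a→r1, b→r1.
Exploring the product automaton R × S from the start pair (r0, A), following both machines on each input symbol, reaches 11 state pairs: (r0, A), (r1, C), (r2, E), (r1, F), (r1, D), (r3, C), (r3, A), (r1, B), (r1, G), (r1, E), (r1, A).
R accepts in {r3} and S accepts in {G}; no reachable pair has both components accepting, so no string drives both machines to acceptance simultaneously and L(R) ∩ L(S) = ∅.
So no string is accepted by both, and the intersection is empty.

Yes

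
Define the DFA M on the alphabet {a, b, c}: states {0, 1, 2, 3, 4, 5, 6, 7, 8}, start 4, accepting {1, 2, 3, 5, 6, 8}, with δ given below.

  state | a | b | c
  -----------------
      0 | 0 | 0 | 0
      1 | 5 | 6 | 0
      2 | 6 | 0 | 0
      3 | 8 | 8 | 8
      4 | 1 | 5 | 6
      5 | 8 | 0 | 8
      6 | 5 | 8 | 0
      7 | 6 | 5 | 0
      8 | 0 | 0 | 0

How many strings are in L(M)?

The useful subgraph on states {1, 4, 5, 6, 8} is acyclic, so L(M) is finite; the longest accepting path visits 5 useful states, giving maximum string length 4.
Counting accepting paths from 4 by length: 3 of length 1, 6 of length 2, 6 of length 3, 2 of length 4. Total 17.

17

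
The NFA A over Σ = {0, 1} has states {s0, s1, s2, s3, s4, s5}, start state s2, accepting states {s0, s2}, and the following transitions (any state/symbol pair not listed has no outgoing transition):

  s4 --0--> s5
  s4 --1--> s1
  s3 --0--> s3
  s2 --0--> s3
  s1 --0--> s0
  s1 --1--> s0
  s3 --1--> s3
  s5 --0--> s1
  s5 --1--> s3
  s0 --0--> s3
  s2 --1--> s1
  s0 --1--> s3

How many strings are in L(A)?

The useful subgraph on states {s0, s1, s2} is acyclic, so L(A) is finite; the longest accepting path visits 3 useful states, giving maximum string length 2.
Counting accepting paths from s2 by length: 1 of length 0, 2 of length 2. Total 3.

3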